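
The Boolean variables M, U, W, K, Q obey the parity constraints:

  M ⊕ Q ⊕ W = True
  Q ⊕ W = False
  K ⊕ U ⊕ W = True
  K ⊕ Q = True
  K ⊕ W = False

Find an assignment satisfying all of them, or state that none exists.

Adding constraints 2, 4, 5 mod 2: every variable appears an even number of times on the left, so the left side is 0.
But the right sides sum to 1 (mod 2). 0 ≠ 1 — the system is inconsistent.

The formula is unsatisfiable.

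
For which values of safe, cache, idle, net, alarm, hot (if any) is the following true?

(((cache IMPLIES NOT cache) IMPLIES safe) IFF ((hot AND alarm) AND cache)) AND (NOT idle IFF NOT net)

safe = False; cache = False; idle = True; net = True; alarm = False; hot = False

  ((cache IMPLIES NOT cache) IMPLIES safe) IFF ((hot AND alarm) AND cache) = True
    (cache IMPLIES NOT cache) IMPLIES safe = False
      cache IMPLIES NOT cache = True
        NOT cache = True
    (hot AND alarm) AND cache = False
      hot AND alarm = False
  NOT idle IFF NOT net = True
    NOT idle = False
    NOT net = False
Both conjuncts True, so the formula holds.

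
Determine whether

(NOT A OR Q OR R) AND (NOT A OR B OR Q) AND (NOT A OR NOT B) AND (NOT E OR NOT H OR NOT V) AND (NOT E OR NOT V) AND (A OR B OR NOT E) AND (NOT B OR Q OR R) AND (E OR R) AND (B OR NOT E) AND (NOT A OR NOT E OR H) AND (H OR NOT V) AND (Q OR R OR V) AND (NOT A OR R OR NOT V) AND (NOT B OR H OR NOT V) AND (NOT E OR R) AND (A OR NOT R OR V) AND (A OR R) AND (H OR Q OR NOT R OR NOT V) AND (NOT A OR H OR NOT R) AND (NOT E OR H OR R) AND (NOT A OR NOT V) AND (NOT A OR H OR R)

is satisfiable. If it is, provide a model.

Try E = True:
  (NOT E OR NOT V) forces V = False.
  (B OR NOT E) forces B = True.
  (NOT A OR NOT B) forces A = False.
  (NOT E OR R) forces R = True.
  clause (A OR NOT R OR V) is falsified — backtrack.
So E = False.
  then (E OR R) forces R = True.
Set V = True.
  then (H OR NOT V) forces H = True.
  then (NOT A OR NOT V) forces A = False.
Set Q = True.
Set B = True.
All clauses satisfied.

E: False, V: True, R: True, Q: True, B: True, A: False, H: True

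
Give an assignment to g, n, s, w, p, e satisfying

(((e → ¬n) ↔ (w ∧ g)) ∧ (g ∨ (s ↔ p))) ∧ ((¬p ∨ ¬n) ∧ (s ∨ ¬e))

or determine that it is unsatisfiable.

g = True, n = False, s = False, w = True, p = True, e = False

  ((e → ¬n) ↔ (w ∧ g)) ∧ (g ∨ (s ↔ p)) = True
    (e → ¬n) ↔ (w ∧ g) = True
      e → ¬n = True
        ¬n = True
      w ∧ g = True
    g ∨ (s ↔ p) = True
      s ↔ p = False
  (¬p ∨ ¬n) ∧ (s ∨ ¬e) = True
    ¬p ∨ ¬n = True
      ¬p = False
      ¬n = True
    s ∨ ¬e = True
      ¬e = True
Both conjuncts True, so the formula holds.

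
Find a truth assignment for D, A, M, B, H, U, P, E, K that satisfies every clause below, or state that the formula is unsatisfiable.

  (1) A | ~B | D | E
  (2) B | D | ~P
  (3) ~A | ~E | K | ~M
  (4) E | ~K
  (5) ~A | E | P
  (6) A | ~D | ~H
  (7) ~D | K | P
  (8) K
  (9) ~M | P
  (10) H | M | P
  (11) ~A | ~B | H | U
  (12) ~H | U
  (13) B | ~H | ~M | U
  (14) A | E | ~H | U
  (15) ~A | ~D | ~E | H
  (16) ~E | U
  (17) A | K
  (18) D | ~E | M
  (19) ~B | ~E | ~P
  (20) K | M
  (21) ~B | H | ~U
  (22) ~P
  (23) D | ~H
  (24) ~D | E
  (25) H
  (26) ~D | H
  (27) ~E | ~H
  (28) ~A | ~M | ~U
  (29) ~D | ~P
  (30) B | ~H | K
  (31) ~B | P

Case H = True:
  (K) forces K = True.
  (E | ~K) forces E = True.
  Clause (~E | ~H) is falsified — contradiction.
Case H = False:
  Clause (H) is falsified — contradiction.
Both cases fail, so the formula is unsatisfiable.

No satisfying assignment exists.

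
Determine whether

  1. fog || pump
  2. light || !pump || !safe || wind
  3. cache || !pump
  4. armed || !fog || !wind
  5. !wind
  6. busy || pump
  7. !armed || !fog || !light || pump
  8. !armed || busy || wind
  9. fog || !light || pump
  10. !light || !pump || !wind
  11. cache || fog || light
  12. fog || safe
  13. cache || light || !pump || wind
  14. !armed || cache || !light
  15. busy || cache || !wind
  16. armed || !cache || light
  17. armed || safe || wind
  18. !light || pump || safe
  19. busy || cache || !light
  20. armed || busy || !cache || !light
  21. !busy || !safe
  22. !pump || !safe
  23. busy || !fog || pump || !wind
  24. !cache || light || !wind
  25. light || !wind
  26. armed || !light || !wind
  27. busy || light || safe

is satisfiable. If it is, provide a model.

Unit clause (!wind) forces wind = False.
Set fog = True.
Try safe = True:
  (!busy || !safe) forces busy = False.
  (busy || pump) forces pump = True.
  clause (!pump || !safe) is falsified — backtrack.
So safe = False.
  then (armed || safe || wind) forces armed = True.
  then (!armed || busy || wind) forces busy = True.
Set pump = False.
  then (!armed || !fog || !light || pump) forces light = False.
Set cache = False.
All clauses satisfied.

fog = True, safe = False, armed = True, pump = False, wind = False, light = False, cache = False, busy = True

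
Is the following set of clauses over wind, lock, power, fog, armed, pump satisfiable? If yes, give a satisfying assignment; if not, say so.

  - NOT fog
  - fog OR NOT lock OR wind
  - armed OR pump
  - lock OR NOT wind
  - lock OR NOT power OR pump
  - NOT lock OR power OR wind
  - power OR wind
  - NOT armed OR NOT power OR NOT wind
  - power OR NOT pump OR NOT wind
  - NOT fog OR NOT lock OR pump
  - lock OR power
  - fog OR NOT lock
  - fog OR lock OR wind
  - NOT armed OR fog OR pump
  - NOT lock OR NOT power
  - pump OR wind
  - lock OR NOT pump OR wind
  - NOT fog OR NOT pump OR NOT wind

Case fog = True:
  Clause (NOT fog) is falsified — contradiction.
Case fog = False:
  (fog OR NOT lock) forces lock = False.
  (lock OR NOT wind) forces wind = False.
  Clause (fog OR lock OR wind) is falsified — contradiction.
Both cases fail, so the formula is unsatisfiable.

Unsatisfiable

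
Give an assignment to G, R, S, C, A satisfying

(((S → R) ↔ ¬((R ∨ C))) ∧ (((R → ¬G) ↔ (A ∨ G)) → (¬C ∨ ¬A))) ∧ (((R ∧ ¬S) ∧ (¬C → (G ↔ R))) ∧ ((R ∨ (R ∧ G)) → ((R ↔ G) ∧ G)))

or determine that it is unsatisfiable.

Case R = True: the conjunct (S → R) ↔ ¬((R ∨ C)) becomes (S → True) ↔ ¬True = False.
Case R = False: the conjunct R is False.
Both cases fail — unsatisfiable.

The formula is unsatisfiable.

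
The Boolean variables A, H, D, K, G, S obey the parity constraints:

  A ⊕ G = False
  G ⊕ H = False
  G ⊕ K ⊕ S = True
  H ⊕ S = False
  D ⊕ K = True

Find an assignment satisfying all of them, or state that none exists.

A=F; H=F; D=F; K=T; G=F; S=F

A ⊕ G = F ⊕ F = False ✓
G ⊕ H = F ⊕ F = False ✓
G ⊕ K ⊕ S = F ⊕ T ⊕ F = True ✓
H ⊕ S = F ⊕ F = False ✓
D ⊕ K = F ⊕ T = True ✓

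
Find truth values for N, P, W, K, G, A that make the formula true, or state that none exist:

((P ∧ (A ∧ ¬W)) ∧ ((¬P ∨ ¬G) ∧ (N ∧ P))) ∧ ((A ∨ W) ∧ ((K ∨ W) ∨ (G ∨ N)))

N = True, P = True, W = False, K = False, G = False, A = True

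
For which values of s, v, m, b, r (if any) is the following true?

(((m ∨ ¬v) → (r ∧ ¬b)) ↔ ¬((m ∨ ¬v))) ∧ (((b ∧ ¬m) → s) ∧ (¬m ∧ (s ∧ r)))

s = True, v = False, m = False, b = True, r = True

  ((m ∨ ¬v) → (r ∧ ¬b)) ↔ ¬((m ∨ ¬v)) = True
    (m ∨ ¬v) → (r ∧ ¬b) = False
      m ∨ ¬v = True
        ¬v = True
      r ∧ ¬b = False
        ¬b = False
    ¬((m ∨ ¬v)) = False
      m ∨ ¬v = True
        ¬v = True
  ((b ∧ ¬m) → s) ∧ (¬m ∧ (s ∧ r)) = True
    (b ∧ ¬m) → s = True
      b ∧ ¬m = True
        ¬m = True
    ¬m ∧ (s ∧ r) = True
      ¬m = True
      s ∧ r = True
Both conjuncts True, so the formula holds.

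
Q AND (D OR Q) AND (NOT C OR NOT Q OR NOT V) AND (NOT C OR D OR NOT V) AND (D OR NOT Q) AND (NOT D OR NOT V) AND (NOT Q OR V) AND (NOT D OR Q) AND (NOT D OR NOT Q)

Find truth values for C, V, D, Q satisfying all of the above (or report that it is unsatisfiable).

Unsatisfiable — no assignment works.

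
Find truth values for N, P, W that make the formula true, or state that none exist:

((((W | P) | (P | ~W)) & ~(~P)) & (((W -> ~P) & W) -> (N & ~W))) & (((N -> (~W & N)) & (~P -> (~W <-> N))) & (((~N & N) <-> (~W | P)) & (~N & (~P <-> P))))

The conjunct ~P <-> P is unsatisfiable on its own:
  P=F: evaluates to False.
  P=T: evaluates to False.
So the whole conjunction is unsatisfiable.

UNSATISFIABLE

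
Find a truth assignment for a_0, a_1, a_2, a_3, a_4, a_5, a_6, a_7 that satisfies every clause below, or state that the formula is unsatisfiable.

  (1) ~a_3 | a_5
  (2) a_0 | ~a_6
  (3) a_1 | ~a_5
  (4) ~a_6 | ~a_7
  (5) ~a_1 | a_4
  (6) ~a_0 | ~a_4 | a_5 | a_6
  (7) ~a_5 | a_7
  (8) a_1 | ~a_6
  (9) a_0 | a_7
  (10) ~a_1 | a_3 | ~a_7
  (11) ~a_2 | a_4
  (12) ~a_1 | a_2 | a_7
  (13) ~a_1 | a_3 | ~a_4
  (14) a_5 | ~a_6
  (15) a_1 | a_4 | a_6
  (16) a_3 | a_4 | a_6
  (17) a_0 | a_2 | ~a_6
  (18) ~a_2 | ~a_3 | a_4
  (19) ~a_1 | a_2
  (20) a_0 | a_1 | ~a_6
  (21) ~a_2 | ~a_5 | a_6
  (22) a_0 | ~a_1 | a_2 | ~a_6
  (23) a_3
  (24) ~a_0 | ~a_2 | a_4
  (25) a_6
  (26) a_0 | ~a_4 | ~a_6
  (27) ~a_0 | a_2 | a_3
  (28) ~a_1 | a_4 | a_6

Case a_6 = True:
  (a_0 | ~a_6) forces a_0 = True.
  (~a_6 | ~a_7) forces a_7 = False.
  (~a_5 | a_7) forces a_5 = False.
  Clause (a_5 | ~a_6) is falsified — contradiction.
Case a_6 = False:
  Clause (a_6) is falsified — contradiction.
Both cases fail, so the formula is unsatisfiable.

Unsatisfiable — no assignment works.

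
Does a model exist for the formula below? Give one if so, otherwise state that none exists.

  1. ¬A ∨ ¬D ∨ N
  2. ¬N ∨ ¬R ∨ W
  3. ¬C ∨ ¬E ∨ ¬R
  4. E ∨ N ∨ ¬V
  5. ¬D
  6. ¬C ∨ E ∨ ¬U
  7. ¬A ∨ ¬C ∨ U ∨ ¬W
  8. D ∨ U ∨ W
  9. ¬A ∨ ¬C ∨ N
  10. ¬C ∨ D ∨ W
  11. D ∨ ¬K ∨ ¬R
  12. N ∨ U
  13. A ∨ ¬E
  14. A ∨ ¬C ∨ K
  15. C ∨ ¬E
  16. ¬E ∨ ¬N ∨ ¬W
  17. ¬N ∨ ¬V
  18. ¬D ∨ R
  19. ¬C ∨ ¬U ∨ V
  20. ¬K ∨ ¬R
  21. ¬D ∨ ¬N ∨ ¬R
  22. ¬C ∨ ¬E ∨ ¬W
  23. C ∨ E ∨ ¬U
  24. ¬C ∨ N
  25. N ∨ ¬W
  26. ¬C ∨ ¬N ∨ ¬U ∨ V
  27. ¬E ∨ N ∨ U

Unit clause (¬D) forces D = False.
Set C = False.
  then (C ∨ ¬E) forces E = False.
  then (C ∨ E ∨ ¬U) forces U = False.
  then (D ∨ U ∨ W) forces W = True.
  then (N ∨ U) forces N = True.
  then (¬N ∨ ¬V) forces V = False.
Set K = True.
  then (D ∨ ¬K ∨ ¬R) forces R = False.
Set A = False.
All clauses satisfied.

C=F, K=T, E=F, N=T, W=T, U=F, D=F, R=F, A=F, V=F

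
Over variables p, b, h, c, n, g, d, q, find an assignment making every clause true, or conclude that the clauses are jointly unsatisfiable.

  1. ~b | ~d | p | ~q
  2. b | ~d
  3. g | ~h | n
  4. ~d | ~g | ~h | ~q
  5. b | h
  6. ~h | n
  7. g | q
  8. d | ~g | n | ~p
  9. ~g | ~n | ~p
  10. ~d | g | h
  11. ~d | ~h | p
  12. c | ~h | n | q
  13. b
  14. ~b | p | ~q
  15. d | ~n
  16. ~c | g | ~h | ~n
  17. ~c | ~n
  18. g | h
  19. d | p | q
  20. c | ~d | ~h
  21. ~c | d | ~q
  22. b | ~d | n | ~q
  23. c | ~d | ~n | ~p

Unit clause (b) forces b = True.
Set p = True.
Set h = False.
  then (g | h) forces g = True.
  then (~g | ~n | ~p) forces n = False.
  then (d | ~g | n | ~p) forces d = True.
Set c = True.
Set q = False.
All clauses satisfied.

p = True; b = True; h = False; c = True; n = False; g = True; d = True; q = False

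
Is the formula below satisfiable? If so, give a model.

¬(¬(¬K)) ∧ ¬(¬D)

K = False; D = True

  ¬(¬(¬K)) = True
    ¬(¬K) = False
      ¬K = True
  ¬(¬D) = True
    ¬D = False
Both conjuncts True, so the formula holds.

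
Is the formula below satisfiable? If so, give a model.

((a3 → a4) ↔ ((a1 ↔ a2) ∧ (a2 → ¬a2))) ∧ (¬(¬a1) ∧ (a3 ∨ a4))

a1=T, a2=F, a3=T, a4=F

  (a3 → a4) ↔ ((a1 ↔ a2) ∧ (a2 → ¬a2)) = True
    a3 → a4 = False
    (a1 ↔ a2) ∧ (a2 → ¬a2) = False
      a1 ↔ a2 = False
      a2 → ¬a2 = True
        ¬a2 = True
  ¬(¬a1) ∧ (a3 ∨ a4) = True
    ¬(¬a1) = True
      ¬a1 = False
    a3 ∨ a4 = True
Both conjuncts True, so the formula holds.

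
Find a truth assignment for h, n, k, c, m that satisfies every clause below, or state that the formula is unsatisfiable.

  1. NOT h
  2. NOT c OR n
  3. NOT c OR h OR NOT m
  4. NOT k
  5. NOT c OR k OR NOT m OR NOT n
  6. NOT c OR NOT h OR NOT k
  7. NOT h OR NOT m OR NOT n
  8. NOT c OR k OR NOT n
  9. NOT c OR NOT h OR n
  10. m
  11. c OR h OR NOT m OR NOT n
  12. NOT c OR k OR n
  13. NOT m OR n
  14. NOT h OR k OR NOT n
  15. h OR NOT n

No satisfying assignment exists.

Case h = True:
  Clause (NOT h) is falsified — contradiction.
Case h = False:
  (NOT k) forces k = False.
  (m) forces m = True.
  (NOT c OR h OR NOT m) forces c = False.
  (c OR h OR NOT m OR NOT n) forces n = False.
  Clause (NOT m OR n) is falsified — contradiction.
Both cases fail, so the formula is unsatisfiable.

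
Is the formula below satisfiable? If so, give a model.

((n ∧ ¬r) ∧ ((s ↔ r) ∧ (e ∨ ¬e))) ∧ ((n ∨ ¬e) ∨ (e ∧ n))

e = True; r = False; s = False; n = True

  (n ∧ ¬r) ∧ ((s ↔ r) ∧ (e ∨ ¬e)) = True
    n ∧ ¬r = True
      ¬r = True
    (s ↔ r) ∧ (e ∨ ¬e) = True
      s ↔ r = True
      e ∨ ¬e = True
        ¬e = False
  (n ∨ ¬e) ∨ (e ∧ n) = True
    n ∨ ¬e = True
      ¬e = False
    e ∧ n = True
Both conjuncts True, so the formula holds.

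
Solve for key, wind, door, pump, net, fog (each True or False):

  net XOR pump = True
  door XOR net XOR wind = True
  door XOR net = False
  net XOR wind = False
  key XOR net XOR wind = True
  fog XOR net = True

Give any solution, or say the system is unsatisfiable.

key=T, wind=T, door=T, pump=F, net=T, fog=F

net XOR pump = T XOR F = True ✓
door XOR net XOR wind = T XOR T XOR T = True ✓
door XOR net = T XOR T = False ✓
net XOR wind = T XOR T = False ✓
key XOR net XOR wind = T XOR T XOR T = True ✓
fog XOR net = F XOR T = True ✓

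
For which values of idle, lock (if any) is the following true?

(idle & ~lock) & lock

UNSATISFIABLE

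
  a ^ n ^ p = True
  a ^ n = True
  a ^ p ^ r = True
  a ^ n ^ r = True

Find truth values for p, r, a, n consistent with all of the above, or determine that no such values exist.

p = False, r = False, a = True, n = False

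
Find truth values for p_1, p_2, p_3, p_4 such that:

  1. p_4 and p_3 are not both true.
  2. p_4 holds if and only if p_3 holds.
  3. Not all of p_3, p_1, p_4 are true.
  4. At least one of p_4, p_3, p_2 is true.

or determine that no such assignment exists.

p_1 = True; p_2 = True; p_3 = False; p_4 = False

  (1) p_4=F, p_3=F — not both ✓
  (2) p_4=F, p_3=F — same ✓
  (3) {p_3, p_1, p_4}: 1/3 true — not all ✓
  (4) {p_4, p_3, p_2}: 1 true — at least one ✓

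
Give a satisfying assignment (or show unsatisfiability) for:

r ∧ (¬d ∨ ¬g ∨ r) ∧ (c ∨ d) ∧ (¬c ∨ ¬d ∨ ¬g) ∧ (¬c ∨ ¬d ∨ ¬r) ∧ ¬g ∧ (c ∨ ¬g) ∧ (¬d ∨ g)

r=T, g=F, c=T, d=F

Unit clause (r) forces r = True.
Unit clause (¬g) forces g = False.
In (¬d ∨ g) only ¬d is left, so d = False.
In (c ∨ d) only c is left, so c = True.
Check each clause:
  (r): r holds.
  (¬d ∨ ¬g ∨ r): ¬d holds.
  (c ∨ d): c holds.
  (¬c ∨ ¬d ∨ ¬g): ¬d holds.
  (¬c ∨ ¬d ∨ ¬r): ¬d holds.
  (¬g): ¬g holds.
  (c ∨ ¬g): c holds.
  (¬d ∨ g): ¬d holds.
All clauses satisfied.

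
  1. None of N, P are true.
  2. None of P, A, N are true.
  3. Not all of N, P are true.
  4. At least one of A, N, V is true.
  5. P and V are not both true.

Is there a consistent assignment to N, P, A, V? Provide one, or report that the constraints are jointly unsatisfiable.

N = False; P = False; A = False; V = True

  (1) {N, P}: 0 true — none ✓
  (2) {P, A, N}: 0 true — none ✓
  (3) {N, P}: 0/2 true — not all ✓
  (4) {A, N, V}: 1 true — at least one ✓
  (5) P=F, V=T — not both ✓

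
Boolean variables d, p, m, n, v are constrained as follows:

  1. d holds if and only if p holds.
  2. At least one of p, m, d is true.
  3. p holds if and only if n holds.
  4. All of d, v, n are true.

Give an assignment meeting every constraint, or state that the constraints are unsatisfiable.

d=T, p=T, m=T, n=T, v=T

  (1) d=T, p=T — same ✓
  (2) {p, m, d}: 3 true — at least one ✓
  (3) p=T, n=T — same ✓
  (4) {d, v, n}: all 3 true ✓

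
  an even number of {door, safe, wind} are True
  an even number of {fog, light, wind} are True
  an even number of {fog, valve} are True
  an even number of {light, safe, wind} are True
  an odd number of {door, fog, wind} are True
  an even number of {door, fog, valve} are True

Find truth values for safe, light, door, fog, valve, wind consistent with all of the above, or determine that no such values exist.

UNSATISFIABLE

Adding constraints 1, 2, 4, 5 mod 2: every variable appears an even number of times on the left, so the left side is 0.
But the right sides sum to 1 (mod 2). 0 ≠ 1 — the system is inconsistent.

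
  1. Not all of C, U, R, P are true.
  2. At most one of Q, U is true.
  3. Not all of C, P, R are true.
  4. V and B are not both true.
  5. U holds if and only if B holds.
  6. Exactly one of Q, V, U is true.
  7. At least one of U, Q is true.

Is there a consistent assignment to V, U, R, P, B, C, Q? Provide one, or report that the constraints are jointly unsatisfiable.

V: False; U: True; R: False; P: True; B: True; C: False; Q: False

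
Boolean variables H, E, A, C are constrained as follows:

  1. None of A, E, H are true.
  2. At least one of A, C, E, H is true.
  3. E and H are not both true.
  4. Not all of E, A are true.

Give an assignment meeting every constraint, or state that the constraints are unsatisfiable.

H=F; E=F; A=F; C=T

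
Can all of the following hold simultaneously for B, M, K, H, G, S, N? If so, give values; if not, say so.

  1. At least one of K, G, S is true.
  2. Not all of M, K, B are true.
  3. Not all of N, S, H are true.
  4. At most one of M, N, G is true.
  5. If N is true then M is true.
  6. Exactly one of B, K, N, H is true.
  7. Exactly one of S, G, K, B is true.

B = False, M = False, K = False, H = True, G = True, S = False, N = False

  (1) {K, G, S}: 1 true — at least one ✓
  (2) {M, K, B}: 0/3 true — not all ✓
  (3) {N, S, H}: 1/3 true — not all ✓
  (4) {M, N, G}: 1 true — at most one ✓
  (5) N=F ⇒ M: vacuous ✓
  (6) {B, K, N, H}: 1 true — exactly one ✓
  (7) {S, G, K, B}: 1 true — exactly one ✓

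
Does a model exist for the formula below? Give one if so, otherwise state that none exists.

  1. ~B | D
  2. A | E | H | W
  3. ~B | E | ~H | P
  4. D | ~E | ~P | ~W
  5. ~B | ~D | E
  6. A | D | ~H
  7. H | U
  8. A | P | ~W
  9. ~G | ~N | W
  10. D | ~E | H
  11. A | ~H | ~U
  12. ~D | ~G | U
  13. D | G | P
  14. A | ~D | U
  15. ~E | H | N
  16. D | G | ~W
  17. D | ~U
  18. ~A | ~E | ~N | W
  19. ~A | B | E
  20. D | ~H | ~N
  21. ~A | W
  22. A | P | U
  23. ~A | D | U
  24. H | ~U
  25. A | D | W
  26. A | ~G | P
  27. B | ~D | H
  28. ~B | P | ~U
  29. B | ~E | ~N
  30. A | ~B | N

N = False, A = True, W = True, G = False, D = True, P = True, E = True, B = True, H = True, U = False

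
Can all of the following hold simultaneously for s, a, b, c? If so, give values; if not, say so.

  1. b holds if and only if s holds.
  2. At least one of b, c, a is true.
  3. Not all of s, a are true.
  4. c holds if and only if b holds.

s=F, a=T, b=F, c=F

  (1) b=F, s=F — same ✓
  (2) {b, c, a}: 1 true — at least one ✓
  (3) {s, a}: 1/2 true — not all ✓
  (4) c=F, b=F — same ✓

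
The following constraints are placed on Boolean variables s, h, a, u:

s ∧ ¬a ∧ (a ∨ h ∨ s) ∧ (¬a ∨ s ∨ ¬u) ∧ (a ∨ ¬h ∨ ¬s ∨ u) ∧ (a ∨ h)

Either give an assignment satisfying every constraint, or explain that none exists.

s = True, h = True, a = False, u = True

Unit clause (s) forces s = True.
Unit clause (¬a) forces a = False.
In (a ∨ h) only h is left, so h = True.
In (a ∨ ¬h ∨ ¬s ∨ u) only u is left, so u = True.
All clauses satisfied.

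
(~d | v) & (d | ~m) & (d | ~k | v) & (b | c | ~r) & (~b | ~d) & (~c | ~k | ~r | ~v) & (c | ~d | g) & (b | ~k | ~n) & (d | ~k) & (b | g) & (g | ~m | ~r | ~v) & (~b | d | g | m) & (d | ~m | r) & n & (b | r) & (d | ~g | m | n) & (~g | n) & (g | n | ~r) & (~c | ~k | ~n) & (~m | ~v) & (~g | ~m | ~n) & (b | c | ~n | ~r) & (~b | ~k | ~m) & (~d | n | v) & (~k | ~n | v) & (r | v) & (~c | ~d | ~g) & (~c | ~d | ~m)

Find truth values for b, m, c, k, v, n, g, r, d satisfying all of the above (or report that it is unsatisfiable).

Unit clause (n) forces n = True.
Set b = True.
  then (~b | ~d) forces d = False.
  then (d | ~k) forces k = False.
  then (d | ~m) forces m = False.
  then (~b | d | g | m) forces g = True.
Set c = False.
Set v = True.
Set r = False.
All clauses satisfied.

b = True, m = False, c = False, k = False, v = True, n = True, g = True, r = False, d = False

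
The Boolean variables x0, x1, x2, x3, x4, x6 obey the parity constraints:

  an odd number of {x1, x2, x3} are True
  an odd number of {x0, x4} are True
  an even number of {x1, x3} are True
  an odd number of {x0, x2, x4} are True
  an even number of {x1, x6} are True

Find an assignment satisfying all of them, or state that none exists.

Adding constraints 1, 2, 3, 4 mod 2: every variable appears an even number of times on the left, so the left side is 0.
But the right sides sum to 1 (mod 2). 0 ≠ 1 — the system is inconsistent.

Unsatisfiable — no assignment works.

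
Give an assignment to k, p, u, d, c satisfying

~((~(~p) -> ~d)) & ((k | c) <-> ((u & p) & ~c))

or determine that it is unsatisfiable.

k = False, p = True, u = False, d = True, c = False

  ~((~(~p) -> ~d)) = True
    ~(~p) -> ~d = False
      ~(~p) = True
        ~p = False
      ~d = False
  (k | c) <-> ((u & p) & ~c) = True
    k | c = False
    (u & p) & ~c = False
      u & p = False
      ~c = True
Both conjuncts True, so the formula holds.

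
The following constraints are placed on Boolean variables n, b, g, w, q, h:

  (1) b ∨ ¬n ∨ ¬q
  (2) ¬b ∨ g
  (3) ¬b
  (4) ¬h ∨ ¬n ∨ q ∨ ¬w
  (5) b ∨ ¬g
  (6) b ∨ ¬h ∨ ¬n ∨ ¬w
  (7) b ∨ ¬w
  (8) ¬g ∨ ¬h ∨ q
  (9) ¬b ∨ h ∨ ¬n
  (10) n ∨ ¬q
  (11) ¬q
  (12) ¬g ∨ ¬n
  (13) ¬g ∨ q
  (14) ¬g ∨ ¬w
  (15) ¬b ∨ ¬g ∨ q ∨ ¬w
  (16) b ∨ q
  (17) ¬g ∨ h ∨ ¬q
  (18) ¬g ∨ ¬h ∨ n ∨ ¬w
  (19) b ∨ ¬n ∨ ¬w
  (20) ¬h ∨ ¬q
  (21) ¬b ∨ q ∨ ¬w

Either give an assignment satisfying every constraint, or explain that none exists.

Unsatisfiable

Case q = True:
  Clause (¬q) is falsified — contradiction.
Case q = False:
  (¬b) forces b = False.
  Clause (b ∨ q) is falsified — contradiction.
Both cases fail, so the formula is unsatisfiable.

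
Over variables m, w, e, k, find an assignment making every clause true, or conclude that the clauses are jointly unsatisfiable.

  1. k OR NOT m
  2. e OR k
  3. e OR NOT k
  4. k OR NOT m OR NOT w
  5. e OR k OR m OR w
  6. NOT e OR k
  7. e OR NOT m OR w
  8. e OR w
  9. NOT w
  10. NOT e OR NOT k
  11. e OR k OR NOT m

Case w = True:
  Clause (NOT w) is falsified — contradiction.
Case w = False:
  (e OR w) forces e = True.
  (NOT e OR k) forces k = True.
  Clause (NOT e OR NOT k) is falsified — contradiction.
Both cases fail, so the formula is unsatisfiable.

Unsatisfiable — no assignment works.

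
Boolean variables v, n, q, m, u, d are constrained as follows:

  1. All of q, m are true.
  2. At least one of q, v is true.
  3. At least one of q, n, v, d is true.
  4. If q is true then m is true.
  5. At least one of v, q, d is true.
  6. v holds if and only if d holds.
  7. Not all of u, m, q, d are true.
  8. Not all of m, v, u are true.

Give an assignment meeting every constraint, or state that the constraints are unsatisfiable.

v = False; n = True; q = True; m = True; u = False; d = False

  (1) {q, m}: all 2 true ✓
  (2) {q, v}: 1 true — at least one ✓
  (3) {q, n, v, d}: 2 true — at least one ✓
  (4) q=T ⇒ m: T ✓
  (5) {v, q, d}: 1 true — at least one ✓
  (6) v=F, d=F — same ✓
  (7) {u, m, q, d}: 2/4 true — not all ✓
  (8) {m, v, u}: 1/3 true — not all ✓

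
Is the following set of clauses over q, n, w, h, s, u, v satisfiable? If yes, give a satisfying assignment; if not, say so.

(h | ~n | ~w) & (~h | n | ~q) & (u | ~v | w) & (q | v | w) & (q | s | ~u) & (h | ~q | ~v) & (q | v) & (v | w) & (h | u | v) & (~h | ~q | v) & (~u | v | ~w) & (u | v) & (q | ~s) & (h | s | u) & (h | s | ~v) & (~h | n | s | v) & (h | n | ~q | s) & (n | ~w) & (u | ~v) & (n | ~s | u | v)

Try q = False:
  (q | v) forces v = True.
  (q | ~s) forces s = False.
  (q | s | ~u) forces u = False.
  clause (u | ~v) is falsified — backtrack.
So q = True.
Set n = True.
Set w = True.
  then (h | ~n | ~w) forces h = True.
  then (~h | ~q | v) forces v = True.
  then (u | ~v) forces u = True.
Set s = True.
All clauses satisfied.

q: True, n: True, w: True, h: True, s: True, u: True, v: True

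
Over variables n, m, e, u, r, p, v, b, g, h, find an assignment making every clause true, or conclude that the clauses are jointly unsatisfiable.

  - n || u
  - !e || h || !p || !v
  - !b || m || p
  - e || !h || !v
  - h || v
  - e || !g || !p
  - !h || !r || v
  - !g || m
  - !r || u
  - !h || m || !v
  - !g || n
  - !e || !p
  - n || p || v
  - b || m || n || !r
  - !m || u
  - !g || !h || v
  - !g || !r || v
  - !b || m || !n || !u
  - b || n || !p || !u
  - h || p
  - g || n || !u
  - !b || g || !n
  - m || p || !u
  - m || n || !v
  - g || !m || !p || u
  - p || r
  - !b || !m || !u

n: True; m: True; e: False; u: True; r: True; p: True; v: True; b: False; g: False; h: False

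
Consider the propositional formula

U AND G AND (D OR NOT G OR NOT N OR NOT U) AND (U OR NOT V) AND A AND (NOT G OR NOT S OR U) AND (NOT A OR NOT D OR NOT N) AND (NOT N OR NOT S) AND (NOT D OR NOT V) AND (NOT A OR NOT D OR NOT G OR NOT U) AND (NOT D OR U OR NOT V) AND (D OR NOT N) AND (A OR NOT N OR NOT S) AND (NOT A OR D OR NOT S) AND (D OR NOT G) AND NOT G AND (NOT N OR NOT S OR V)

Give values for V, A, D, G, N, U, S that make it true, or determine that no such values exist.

Unsatisfiable — no assignment works.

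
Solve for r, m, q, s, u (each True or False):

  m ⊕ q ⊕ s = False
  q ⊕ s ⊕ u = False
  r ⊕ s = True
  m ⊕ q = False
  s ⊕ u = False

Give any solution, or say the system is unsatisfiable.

r = True, m = False, q = False, s = False, u = False

m ⊕ q ⊕ s = F ⊕ F ⊕ F = False ✓
q ⊕ s ⊕ u = F ⊕ F ⊕ F = False ✓
r ⊕ s = T ⊕ F = True ✓
m ⊕ q = F ⊕ F = False ✓
s ⊕ u = F ⊕ F = False ✓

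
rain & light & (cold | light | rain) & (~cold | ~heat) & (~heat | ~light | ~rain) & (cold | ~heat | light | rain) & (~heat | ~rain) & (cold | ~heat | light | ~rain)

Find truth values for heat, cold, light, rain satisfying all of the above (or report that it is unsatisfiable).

heat = False; cold = True; light = True; rain = True

Unit clause (rain) forces rain = True.
Unit clause (light) forces light = True.
In (~heat | ~light | ~rain) only ~heat is left, so heat = False.
Set cold = True.
All clauses satisfied.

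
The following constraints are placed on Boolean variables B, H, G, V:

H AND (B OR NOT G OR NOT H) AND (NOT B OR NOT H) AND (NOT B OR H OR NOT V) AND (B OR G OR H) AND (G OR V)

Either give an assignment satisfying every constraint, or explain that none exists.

Unit clause (H) forces H = True.
In (NOT B OR NOT H) only NOT B is left, so B = False.
In (B OR NOT G OR NOT H) only NOT G is left, so G = False.
In (G OR V) only V is left, so V = True.
All clauses satisfied.

B = False, H = True, G = False, V = True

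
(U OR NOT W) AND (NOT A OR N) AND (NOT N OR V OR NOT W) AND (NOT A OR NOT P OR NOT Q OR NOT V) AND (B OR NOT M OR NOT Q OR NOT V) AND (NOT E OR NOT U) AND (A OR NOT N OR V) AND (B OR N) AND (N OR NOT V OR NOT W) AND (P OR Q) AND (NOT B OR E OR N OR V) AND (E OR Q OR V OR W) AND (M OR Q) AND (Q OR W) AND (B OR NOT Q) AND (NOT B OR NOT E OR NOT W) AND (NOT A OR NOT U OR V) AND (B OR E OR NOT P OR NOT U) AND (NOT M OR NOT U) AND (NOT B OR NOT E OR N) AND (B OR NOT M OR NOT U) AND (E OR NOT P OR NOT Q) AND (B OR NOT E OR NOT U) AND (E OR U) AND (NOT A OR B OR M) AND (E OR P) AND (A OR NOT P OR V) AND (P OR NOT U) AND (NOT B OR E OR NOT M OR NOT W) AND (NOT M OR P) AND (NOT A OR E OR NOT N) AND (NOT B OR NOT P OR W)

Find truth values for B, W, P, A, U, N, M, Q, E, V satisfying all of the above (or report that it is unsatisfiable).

B: True, W: False, P: False, A: True, U: False, N: True, M: False, Q: True, E: True, V: True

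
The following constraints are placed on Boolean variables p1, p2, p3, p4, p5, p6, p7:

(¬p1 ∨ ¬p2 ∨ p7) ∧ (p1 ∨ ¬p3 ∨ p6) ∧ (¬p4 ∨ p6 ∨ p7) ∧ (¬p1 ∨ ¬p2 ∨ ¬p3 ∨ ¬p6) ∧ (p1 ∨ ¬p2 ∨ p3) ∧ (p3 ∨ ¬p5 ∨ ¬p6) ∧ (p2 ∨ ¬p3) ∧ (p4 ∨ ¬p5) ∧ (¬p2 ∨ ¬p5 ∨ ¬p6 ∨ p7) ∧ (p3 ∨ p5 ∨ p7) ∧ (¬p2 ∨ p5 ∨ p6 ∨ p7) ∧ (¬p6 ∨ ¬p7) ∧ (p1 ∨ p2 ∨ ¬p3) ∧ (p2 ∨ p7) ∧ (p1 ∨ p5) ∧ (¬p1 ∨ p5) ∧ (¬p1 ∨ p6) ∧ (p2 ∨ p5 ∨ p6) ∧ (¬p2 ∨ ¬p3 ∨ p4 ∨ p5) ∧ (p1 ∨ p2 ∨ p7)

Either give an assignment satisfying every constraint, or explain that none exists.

p1: False, p2: False, p3: False, p4: True, p5: True, p6: False, p7: True

Set p1 = False.
  then (p1 ∨ p5) forces p5 = True.
  then (p4 ∨ ¬p5) forces p4 = True.
Try p2 = True:
  (p1 ∨ ¬p2 ∨ p3) forces p3 = True.
  (p1 ∨ ¬p3 ∨ p6) forces p6 = True.
  (¬p2 ∨ ¬p5 ∨ ¬p6 ∨ p7) forces p7 = True.
  clause (¬p6 ∨ ¬p7) is falsified — backtrack.
So p2 = False.
  then (p2 ∨ ¬p3) forces p3 = False.
  then (p2 ∨ p7) forces p7 = True.
  then (p3 ∨ ¬p5 ∨ ¬p6) forces p6 = False.
All clauses satisfied.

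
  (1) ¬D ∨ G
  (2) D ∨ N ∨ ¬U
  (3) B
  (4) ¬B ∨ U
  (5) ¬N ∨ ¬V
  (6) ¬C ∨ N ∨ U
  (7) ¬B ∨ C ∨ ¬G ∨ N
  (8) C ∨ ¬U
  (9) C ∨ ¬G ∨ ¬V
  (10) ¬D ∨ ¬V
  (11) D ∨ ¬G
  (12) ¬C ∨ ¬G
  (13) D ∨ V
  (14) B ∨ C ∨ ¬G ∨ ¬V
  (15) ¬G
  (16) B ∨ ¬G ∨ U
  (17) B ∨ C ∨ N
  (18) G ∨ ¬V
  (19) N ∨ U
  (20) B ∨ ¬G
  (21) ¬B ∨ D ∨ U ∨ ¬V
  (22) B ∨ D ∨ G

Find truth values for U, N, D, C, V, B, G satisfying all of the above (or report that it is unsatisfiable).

Unsatisfiable

Case D = True:
  (¬D ∨ G) forces G = True.
  Clause (¬G) is falsified — contradiction.
Case D = False:
  (B) forces B = True.
  (¬B ∨ U) forces U = True.
  (D ∨ N ∨ ¬U) forces N = True.
  (¬N ∨ ¬V) forces V = False.
  Clause (D ∨ V) is falsified — contradiction.
Both cases fail, so the formula is unsatisfiable.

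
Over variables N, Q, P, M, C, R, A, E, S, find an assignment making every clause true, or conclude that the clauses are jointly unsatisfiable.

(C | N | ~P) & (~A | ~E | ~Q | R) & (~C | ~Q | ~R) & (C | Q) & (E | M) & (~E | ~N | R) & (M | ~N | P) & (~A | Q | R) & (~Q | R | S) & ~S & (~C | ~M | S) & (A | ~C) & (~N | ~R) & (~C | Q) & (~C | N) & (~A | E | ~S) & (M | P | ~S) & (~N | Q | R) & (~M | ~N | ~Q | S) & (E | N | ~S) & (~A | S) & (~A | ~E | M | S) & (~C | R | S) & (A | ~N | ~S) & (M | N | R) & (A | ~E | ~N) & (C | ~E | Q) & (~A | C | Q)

N = False; Q = True; P = False; M = False; C = False; R = True; A = False; E = True; S = False

Unit clause (~S) forces S = False.
In (~A | S) only ~A is left, so A = False.
In (A | ~C) only ~C is left, so C = False.
In (C | Q) only Q is left, so Q = True.
In (~Q | R | S) only R is left, so R = True.
In (~N | ~R) only ~N is left, so N = False.
In (C | N | ~P) only ~P is left, so P = False.
Set M = False.
  then (E | M) forces E = True.
All clauses satisfied.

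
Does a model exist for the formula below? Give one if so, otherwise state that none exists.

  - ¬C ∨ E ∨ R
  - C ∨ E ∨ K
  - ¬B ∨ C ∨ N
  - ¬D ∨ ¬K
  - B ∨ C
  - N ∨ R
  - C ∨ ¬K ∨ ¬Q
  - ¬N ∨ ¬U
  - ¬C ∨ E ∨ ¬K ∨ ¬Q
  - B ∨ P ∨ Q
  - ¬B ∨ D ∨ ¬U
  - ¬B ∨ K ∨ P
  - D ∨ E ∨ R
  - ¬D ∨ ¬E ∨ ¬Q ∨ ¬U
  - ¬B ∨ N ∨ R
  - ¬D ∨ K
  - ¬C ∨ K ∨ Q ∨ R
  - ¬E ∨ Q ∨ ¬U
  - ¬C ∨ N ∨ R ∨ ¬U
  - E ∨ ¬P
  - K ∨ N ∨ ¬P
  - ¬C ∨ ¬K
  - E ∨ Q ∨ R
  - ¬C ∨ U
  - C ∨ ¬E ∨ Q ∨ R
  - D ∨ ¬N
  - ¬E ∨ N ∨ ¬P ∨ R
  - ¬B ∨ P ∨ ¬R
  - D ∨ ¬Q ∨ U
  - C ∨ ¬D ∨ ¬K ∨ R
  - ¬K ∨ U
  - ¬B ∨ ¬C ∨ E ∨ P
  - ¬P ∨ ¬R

D = False; N = False; Q = True; U = True; R = True; C = True; P = False; K = False; B = False; E = False

Try D = True:
  (¬D ∨ ¬K) forces K = False.
  clause (¬D ∨ K) is falsified — backtrack.
So D = False.
  then (D ∨ ¬N) forces N = False.
  then (N ∨ R) forces R = True.
  then (¬P ∨ ¬R) forces P = False.
  then (¬B ∨ P ∨ ¬R) forces B = False.
  then (B ∨ C) forces C = True.
  then (B ∨ P ∨ Q) forces Q = True.
  then (¬C ∨ ¬K) forces K = False.
  then (¬C ∨ U) forces U = True.
Set E = False.
All clauses satisfied.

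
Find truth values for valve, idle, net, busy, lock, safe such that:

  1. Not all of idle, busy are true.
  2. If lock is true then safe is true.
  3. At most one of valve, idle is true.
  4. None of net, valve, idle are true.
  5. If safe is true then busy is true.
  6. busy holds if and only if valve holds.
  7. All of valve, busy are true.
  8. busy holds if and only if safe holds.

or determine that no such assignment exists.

Unsatisfiable — no assignment works.

Case valve = True:
  Constraint (4) is violated (valve=T) — contradiction.
Case valve = False:
  Constraint (7) is violated (valve=F) — contradiction.
Both cases fail — unsatisfiable.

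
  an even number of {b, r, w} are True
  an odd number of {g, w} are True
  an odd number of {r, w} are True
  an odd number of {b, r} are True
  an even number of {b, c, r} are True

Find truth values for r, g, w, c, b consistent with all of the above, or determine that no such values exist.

r=F, g=F, w=T, c=T, b=T

{b, r, w}: 2 true → even ✓
{g, w}: 1 true → odd ✓
{r, w}: 1 true → odd ✓
{b, r}: 1 true → odd ✓
{b, c, r}: 2 true → even ✓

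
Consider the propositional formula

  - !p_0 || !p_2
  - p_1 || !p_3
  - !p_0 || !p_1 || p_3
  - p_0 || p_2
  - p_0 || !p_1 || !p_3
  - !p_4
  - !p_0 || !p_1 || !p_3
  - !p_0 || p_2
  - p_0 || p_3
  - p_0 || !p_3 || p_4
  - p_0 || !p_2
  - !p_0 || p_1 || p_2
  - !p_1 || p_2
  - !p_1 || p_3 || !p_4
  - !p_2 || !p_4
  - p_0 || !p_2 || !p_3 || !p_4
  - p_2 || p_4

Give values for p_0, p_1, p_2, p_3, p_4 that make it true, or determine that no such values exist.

Case p_0 = True:
  (!p_0 || !p_2) forces p_2 = False.
  Clause (!p_0 || p_2) is falsified — contradiction.
Case p_0 = False:
  (p_0 || p_2) forces p_2 = True.
  Clause (p_0 || !p_2) is falsified — contradiction.
Both cases fail, so the formula is unsatisfiable.

The formula is unsatisfiable.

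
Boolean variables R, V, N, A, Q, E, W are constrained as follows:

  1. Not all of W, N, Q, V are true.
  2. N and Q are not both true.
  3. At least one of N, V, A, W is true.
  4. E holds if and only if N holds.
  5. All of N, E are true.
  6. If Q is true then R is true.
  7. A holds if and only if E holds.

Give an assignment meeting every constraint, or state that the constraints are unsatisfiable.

R=T, V=T, N=T, A=T, Q=F, E=T, W=F

  (1) {W, N, Q, V}: 2/4 true — not all ✓
  (2) N=T, Q=F — not both ✓
  (3) {N, V, A, W}: 3 true — at least one ✓
  (4) E=T, N=T — same ✓
  (5) {N, E}: all 2 true ✓
  (6) Q=F ⇒ R: vacuous ✓
  (7) A=T, E=T — same ✓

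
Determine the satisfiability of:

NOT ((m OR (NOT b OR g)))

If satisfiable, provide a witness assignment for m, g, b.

m = False, g = False, b = True

  NOT ((m OR (NOT b OR g))) = True
    m OR (NOT b OR g) = False
      NOT b OR g = False
        NOT b = False
The formula evaluates to True.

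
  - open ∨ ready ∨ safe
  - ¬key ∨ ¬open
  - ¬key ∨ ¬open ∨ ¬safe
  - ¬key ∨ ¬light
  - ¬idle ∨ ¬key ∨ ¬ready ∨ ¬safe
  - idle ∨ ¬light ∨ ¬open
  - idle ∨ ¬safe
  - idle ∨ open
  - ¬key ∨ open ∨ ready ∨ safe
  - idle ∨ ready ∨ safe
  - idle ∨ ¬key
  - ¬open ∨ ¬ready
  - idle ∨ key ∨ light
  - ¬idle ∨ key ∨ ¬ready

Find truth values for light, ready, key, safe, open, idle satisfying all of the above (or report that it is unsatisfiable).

light: True; ready: False; key: False; safe: False; open: True; idle: True

Set light = True.
  then (¬key ∨ ¬light) forces key = False.
Set ready = False.
Set safe = False.
  then (open ∨ ready ∨ safe) forces open = True.
  then (idle ∨ ¬light ∨ ¬open) forces idle = True.
All clauses satisfied.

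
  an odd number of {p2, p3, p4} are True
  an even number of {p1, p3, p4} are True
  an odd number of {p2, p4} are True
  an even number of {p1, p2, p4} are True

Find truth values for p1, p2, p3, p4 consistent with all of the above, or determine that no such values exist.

p1: True, p2: False, p3: False, p4: True

{p2, p3, p4}: 1 true → odd ✓
{p1, p3, p4}: 2 true → even ✓
{p2, p4}: 1 true → odd ✓
{p1, p2, p4}: 2 true → even ✓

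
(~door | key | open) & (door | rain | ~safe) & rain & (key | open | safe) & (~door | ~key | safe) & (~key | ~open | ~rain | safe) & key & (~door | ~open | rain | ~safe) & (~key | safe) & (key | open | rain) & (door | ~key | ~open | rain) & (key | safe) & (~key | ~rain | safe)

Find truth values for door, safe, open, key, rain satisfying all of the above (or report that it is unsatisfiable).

door = False, safe = True, open = True, key = True, rain = True

Unit clause (rain) forces rain = True.
Unit clause (key) forces key = True.
In (~key | safe) only safe is left, so safe = True.
Set door = False.
Set open = True.
All clauses satisfied.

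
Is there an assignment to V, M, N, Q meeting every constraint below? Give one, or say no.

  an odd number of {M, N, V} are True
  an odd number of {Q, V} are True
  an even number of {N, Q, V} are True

V=T, M=T, N=T, Q=F

{M, N, V}: 3 true → odd ✓
{Q, V}: 1 true → odd ✓
{N, Q, V}: 2 true → even ✓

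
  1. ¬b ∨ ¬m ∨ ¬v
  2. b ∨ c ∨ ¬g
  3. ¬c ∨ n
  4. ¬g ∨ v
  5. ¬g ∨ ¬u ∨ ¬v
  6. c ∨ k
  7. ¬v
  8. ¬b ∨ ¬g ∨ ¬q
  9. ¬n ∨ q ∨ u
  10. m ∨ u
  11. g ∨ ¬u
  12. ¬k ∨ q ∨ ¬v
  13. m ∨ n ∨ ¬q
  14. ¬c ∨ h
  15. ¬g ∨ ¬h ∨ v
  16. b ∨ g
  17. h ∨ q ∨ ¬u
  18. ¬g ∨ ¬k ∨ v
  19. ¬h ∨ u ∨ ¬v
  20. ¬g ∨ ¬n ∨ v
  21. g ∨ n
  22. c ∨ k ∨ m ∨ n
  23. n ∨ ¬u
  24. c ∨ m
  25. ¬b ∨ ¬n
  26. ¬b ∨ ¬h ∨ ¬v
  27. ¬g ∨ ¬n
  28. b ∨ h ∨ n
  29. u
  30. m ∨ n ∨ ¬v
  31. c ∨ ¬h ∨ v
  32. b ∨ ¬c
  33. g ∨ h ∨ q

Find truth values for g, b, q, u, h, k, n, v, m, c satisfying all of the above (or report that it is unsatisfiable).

UNSATISFIABLE

Case u = True:
  (¬v) forces v = False.
  (¬g ∨ v) forces g = False.
  Clause (g ∨ ¬u) is falsified — contradiction.
Case u = False:
  Clause (u) is falsified — contradiction.
Both cases fail, so the formula is unsatisfiable.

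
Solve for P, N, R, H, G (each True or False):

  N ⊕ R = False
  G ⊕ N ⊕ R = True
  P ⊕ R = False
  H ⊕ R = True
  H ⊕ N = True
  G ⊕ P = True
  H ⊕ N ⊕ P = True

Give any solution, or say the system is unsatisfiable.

P=F, N=F, R=F, H=T, G=T

N ⊕ R = F ⊕ F = False ✓
G ⊕ N ⊕ R = T ⊕ F ⊕ F = True ✓
P ⊕ R = F ⊕ F = False ✓
H ⊕ R = T ⊕ F = True ✓
H ⊕ N = T ⊕ F = True ✓
G ⊕ P = T ⊕ F = True ✓
H ⊕ N ⊕ P = T ⊕ F ⊕ F = True ✓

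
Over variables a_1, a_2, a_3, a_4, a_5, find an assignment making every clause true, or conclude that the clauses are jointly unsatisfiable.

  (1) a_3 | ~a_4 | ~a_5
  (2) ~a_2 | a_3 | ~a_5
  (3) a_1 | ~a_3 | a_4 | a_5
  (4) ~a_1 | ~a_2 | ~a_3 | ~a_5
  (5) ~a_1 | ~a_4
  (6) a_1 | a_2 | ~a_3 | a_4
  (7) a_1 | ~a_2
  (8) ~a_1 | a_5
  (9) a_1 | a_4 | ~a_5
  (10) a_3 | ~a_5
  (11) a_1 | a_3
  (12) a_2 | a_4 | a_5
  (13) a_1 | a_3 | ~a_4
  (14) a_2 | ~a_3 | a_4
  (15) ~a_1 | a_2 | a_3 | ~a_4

Try a_1 = True:
  (~a_1 | ~a_4) forces a_4 = False.
  (~a_1 | a_5) forces a_5 = True.
  (a_3 | ~a_5) forces a_3 = True.
  (~a_1 | ~a_2 | ~a_3 | ~a_5) forces a_2 = False.
  clause (a_2 | ~a_3 | a_4) is falsified — backtrack.
So a_1 = False.
  then (a_1 | ~a_2) forces a_2 = False.
  then (a_1 | a_3) forces a_3 = True.
  then (a_2 | ~a_3 | a_4) forces a_4 = True.
Set a_5 = True.
All clauses satisfied.

a_1: False; a_2: False; a_3: True; a_4: True; a_5: True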